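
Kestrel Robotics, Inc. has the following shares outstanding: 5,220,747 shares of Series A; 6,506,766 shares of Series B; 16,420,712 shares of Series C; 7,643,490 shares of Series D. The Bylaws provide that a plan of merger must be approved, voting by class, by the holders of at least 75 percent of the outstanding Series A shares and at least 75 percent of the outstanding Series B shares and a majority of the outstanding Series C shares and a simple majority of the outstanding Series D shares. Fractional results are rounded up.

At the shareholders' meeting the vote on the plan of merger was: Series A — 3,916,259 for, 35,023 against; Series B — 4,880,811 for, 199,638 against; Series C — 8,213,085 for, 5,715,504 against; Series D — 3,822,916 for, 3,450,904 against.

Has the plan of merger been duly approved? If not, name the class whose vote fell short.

Series A: 3/4 of 5220747 = 3915560.25, rounded up to 3915561; 3,915,561 required, 3,916,259 in favor — approved.
Series B: 3/4 of 6506766 = 4880074.50, rounded up to 4880075; 4,880,075 required, 4,880,811 in favor — approved.
Series C: a majority of 16420712 is 8210357; 8,210,357 required, 8,213,085 in favor — approved.
Series D: a majority of 7643490 is 3821746; 3,821,746 required, 3,822,916 in favor — approved.

Approved — every class gave the required vote.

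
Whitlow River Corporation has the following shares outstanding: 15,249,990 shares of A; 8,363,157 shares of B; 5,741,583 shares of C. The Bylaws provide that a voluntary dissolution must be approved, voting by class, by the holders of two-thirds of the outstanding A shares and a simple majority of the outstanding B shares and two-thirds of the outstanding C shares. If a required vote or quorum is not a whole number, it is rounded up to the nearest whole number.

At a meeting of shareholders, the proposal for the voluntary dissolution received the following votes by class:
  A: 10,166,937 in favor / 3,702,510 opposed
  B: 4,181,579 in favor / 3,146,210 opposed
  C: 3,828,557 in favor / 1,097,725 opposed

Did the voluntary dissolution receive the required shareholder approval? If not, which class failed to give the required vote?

Approved — every class gave the required vote.

A: 2/3 of 15249990 = 10166660; 10,166,660 required, 10,166,937 in favor — approved.
B: a majority of 8363157 is 4181579; 4,181,579 required, 4,181,579 in favor — approved.
C: 2/3 of 5741583 = 3827722; 3,827,722 required, 3,828,557 in favor — approved.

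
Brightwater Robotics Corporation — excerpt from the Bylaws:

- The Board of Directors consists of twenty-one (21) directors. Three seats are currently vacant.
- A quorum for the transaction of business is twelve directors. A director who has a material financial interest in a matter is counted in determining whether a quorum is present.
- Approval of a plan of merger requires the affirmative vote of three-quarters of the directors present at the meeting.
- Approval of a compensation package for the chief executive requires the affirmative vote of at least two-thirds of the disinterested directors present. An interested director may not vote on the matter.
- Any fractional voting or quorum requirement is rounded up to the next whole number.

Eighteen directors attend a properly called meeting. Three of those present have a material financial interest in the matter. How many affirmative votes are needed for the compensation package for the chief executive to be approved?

10

The compensation package for the chief executive requires two-thirds of the disinterested directors present (18 − 3 = 15).
2/3 of 15 = 10.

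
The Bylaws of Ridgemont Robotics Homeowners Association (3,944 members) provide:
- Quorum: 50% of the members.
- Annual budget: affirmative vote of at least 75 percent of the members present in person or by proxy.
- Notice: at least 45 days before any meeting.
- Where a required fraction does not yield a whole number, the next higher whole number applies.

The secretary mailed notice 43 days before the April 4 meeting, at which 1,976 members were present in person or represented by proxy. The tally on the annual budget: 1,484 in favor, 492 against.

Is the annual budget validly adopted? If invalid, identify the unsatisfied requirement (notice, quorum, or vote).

Notice: 43 days given; 45 required. Not satisfied.
Quorum: 50% of 3,944 = 1,972; 1,976 present. Satisfied.
Vote: requires three-fourths of those present (1,976); 3/4 of 1976 = 1482, so 1,482 needed; 1,484 in favor. Satisfied.

Invalid — notice requirement not satisfied.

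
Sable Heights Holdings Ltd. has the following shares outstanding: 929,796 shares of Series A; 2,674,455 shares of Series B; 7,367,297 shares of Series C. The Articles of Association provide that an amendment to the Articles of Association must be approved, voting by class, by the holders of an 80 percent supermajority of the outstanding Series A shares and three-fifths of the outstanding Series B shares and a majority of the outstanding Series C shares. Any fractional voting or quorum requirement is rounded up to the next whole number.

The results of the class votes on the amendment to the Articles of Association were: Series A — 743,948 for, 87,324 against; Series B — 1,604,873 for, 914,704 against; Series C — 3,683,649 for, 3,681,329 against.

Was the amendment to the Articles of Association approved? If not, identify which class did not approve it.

Series A: 4/5 of 929796 = 743836.80, rounded up to 743837; 743,837 required, 743,948 in favor — approved.
Series B: 3/5 of 2674455 = 1604673; 1,604,673 required, 1,604,873 in favor — approved.
Series C: a majority of 7367297 is 3683649; 3,683,649 required, 3,683,649 in favor — approved.

Approved — every class gave the required vote.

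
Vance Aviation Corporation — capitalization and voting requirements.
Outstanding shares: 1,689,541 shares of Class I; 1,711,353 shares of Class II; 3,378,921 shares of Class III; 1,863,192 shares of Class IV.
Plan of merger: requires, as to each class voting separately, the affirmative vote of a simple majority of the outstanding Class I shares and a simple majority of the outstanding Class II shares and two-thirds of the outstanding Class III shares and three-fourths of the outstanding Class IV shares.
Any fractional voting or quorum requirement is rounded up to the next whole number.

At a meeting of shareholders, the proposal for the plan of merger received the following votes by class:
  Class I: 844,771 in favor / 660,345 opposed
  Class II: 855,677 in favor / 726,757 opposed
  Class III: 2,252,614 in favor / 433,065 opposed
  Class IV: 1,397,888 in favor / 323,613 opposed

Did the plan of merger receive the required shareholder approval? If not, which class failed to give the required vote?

Approved — every class gave the required vote.

Class I: a majority of 1689541 is 844771; 844,771 required, 844,771 in favor — approved.
Class II: a majority of 1711353 is 855677; 855,677 required, 855,677 in favor — approved.
Class III: 2/3 of 3378921 = 2252614; 2,252,614 required, 2,252,614 in favor — approved.
Class IV: 3/4 of 1863192 = 1397394; 1,397,394 required, 1,397,888 in favor — approved.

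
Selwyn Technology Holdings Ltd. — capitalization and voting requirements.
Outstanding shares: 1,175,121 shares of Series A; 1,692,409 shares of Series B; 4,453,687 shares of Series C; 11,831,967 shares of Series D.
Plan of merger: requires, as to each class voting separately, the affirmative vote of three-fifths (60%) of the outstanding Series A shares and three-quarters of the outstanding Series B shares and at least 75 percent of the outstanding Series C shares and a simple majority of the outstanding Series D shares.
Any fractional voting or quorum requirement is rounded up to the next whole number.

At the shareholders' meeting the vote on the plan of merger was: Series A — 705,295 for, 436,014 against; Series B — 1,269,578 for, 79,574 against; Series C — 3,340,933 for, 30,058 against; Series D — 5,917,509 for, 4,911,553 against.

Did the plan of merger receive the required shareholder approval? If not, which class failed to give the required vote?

Approved — every class gave the required vote.

Series A: 3/5 of 1175121 = 705072.60, rounded up to 705073; 705,073 required, 705,295 in favor — approved.
Series B: 3/4 of 1692409 = 1269306.75, rounded up to 1269307; 1,269,307 required, 1,269,578 in favor — approved.
Series C: 3/4 of 4453687 = 3340265.25, rounded up to 3340266; 3,340,266 required, 3,340,933 in favor — approved.
Series D: a majority of 11831967 is 5915984; 5,915,984 required, 5,917,509 in favor — approved.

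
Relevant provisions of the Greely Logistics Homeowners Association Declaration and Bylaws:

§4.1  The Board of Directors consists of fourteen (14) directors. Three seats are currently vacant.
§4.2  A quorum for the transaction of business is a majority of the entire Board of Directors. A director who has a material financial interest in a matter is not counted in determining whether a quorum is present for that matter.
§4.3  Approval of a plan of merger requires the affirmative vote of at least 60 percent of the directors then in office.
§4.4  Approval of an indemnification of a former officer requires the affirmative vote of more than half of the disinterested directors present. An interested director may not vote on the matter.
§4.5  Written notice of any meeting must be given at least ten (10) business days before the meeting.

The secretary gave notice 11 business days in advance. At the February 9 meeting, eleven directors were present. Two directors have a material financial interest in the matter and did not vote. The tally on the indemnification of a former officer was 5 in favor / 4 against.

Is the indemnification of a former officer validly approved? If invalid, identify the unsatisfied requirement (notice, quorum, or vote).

Valid — all requirements satisfied.

Notice: 11 business days given; 10 required (11 ≥ 10). Satisfied.
Quorum: 11 present, but the 2 interested directors do not count, leaving 9. Quorum is 8. Satisfied.
Vote: the indemnification of a former officer requires a majority of the disinterested directors present (11 − 2 = 9). A majority of 9 is 5, so 5 affirmative votes are needed; 5 voted in favor. Satisfied.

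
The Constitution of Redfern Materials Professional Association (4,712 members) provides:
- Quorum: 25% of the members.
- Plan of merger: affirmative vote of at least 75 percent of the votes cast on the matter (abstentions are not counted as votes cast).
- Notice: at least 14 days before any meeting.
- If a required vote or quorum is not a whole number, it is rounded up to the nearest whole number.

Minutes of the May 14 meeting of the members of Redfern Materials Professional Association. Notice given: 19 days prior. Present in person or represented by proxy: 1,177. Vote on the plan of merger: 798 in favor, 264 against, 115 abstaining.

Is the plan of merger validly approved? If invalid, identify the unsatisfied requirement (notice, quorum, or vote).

Notice: 19 days given; 14 required. Satisfied.
Quorum: 25% of 4,712 = 1,178; 1,177 present. Not satisfied.
Vote: requires three-fourths of the votes cast (1,177 − 115 abstaining = 1,062); 3/4 of 1062 = 796.50, rounded up to 797, so 797 needed; 798 in favor. Satisfied.

Invalid — quorum requirement not satisfied.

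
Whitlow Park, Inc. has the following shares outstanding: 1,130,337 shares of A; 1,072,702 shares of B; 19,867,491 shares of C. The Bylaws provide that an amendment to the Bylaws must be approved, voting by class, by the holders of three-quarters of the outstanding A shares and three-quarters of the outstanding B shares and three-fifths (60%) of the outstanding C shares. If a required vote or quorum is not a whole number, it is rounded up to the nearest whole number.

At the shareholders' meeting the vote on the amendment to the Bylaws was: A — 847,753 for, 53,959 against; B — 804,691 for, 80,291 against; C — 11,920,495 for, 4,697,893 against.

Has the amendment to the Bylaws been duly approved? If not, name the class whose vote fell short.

A: 3/4 of 1130337 = 847752.75, rounded up to 847753; 847,753 required, 847,753 in favor — approved.
B: 3/4 of 1072702 = 804526.50, rounded up to 804527; 804,527 required, 804,691 in favor — approved.
C: 3/5 of 19867491 = 11920494.60, rounded up to 11920495; 11,920,495 required, 11,920,495 in favor — approved.

Approved — every class gave the required vote.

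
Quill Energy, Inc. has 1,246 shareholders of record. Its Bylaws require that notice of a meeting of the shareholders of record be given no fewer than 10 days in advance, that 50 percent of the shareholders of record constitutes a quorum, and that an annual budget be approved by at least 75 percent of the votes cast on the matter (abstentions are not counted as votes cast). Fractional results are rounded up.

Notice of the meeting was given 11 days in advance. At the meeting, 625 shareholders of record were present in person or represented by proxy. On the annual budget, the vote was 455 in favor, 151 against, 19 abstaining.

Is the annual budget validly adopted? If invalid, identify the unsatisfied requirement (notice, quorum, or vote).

Notice: 11 days given; 10 required. Satisfied.
Quorum: 50% of 1,246 = 623; 625 present. Satisfied.
Vote: requires three-fourths of the votes cast (625 − 19 abstaining = 606); 3/4 of 606 = 454.50, rounded up to 455, so 455 needed; 455 in favor. Satisfied.

Valid — all requirements satisfied.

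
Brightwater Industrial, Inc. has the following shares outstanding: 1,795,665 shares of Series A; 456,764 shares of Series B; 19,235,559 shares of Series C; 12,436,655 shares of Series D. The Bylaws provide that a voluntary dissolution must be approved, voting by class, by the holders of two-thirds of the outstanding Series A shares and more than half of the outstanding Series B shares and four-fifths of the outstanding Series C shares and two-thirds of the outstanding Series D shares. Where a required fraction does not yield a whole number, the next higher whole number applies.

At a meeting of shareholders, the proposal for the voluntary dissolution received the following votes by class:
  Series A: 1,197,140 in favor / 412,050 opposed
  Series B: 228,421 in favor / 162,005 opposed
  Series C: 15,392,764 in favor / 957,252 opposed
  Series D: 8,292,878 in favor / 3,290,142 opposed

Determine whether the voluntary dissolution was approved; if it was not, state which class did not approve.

Series A: 2/3 of 1795665 = 1197110; 1,197,110 required, 1,197,140 in favor — approved.
Series B: a majority of 456764 is 228383; 228,383 required, 228,421 in favor — approved.
Series C: 4/5 of 19235559 = 15388447.20, rounded up to 15388448; 15,388,448 required, 15,392,764 in favor — approved.
Series D: 2/3 of 12436655 = 8291103.33, rounded up to 8291104; 8,291,104 required, 8,292,878 in favor — approved.

Approved — every class gave the required vote.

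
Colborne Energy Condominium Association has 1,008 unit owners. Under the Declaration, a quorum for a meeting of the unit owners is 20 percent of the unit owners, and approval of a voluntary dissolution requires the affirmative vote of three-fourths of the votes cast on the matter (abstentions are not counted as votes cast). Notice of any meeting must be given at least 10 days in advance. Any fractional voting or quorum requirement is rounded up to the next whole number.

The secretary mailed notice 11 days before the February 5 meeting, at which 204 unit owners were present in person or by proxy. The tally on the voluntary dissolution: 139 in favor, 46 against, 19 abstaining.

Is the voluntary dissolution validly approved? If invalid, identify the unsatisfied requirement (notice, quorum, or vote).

Notice: 11 days given; 10 required. Satisfied.
Quorum: 20% of 1,008 = 201.60, rounded up to 202; 204 present. Satisfied.
Vote: requires three-fourths of the votes cast (204 − 19 abstaining = 185); 3/4 of 185 = 138.75, rounded up to 139, so 139 needed; 139 in favor. Satisfied.

Valid — all requirements satisfied.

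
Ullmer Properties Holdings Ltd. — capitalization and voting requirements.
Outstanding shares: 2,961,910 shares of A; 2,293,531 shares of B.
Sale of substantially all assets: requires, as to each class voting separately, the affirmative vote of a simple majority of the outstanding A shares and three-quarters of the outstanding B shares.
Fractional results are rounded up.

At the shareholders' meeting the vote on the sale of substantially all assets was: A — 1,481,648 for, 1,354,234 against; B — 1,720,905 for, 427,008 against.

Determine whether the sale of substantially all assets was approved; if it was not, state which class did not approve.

Approved — every class gave the required vote.

A: a majority of 2961910 is 1480956; 1,480,956 required, 1,481,648 in favor — approved.
B: 3/4 of 2293531 = 1720148.25, rounded up to 1720149; 1,720,149 required, 1,720,905 in favor — approved.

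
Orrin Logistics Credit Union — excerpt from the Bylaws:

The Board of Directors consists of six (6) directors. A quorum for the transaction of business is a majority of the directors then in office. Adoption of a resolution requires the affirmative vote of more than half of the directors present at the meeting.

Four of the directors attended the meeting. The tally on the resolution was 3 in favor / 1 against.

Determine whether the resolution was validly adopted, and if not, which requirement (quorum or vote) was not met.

Valid — all requirements satisfied.

Quorum: 4 present; quorum is 4. Satisfied.
Vote: the resolution requires a majority of the directors present (4). A majority of 4 is 3, so 3 affirmative votes are needed; 3 voted in favor. Satisfied.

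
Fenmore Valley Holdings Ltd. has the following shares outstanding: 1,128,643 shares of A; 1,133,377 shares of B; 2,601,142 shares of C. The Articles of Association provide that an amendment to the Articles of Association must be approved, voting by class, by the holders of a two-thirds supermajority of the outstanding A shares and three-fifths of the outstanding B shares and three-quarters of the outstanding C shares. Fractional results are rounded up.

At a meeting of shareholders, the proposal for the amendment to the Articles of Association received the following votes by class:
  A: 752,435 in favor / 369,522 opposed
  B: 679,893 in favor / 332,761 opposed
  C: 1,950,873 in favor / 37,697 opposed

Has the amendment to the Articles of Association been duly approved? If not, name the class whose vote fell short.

A: 2/3 of 1128643 = 752428.67, rounded up to 752429; 752,429 required, 752,435 in favor — approved.
B: 3/5 of 1133377 = 680026.20, rounded up to 680027; 680,027 required, 679,893 in favor — not approved.
C: 3/4 of 2601142 = 1950856.50, rounded up to 1950857; 1,950,857 required, 1,950,873 in favor — approved.

Not approved — the B shares did not give the required vote.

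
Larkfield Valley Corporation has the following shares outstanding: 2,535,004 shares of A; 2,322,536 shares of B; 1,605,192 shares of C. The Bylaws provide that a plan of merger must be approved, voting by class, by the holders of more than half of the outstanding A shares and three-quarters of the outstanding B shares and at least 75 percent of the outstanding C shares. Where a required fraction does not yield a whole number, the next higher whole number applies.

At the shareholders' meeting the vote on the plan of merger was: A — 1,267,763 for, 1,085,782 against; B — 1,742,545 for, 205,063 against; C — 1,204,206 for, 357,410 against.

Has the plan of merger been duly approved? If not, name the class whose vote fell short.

A: a majority of 2535004 is 1267503; 1,267,503 required, 1,267,763 in favor — approved.
B: 3/4 of 2322536 = 1741902; 1,741,902 required, 1,742,545 in favor — approved.
C: 3/4 of 1605192 = 1203894; 1,203,894 required, 1,204,206 in favor — approved.

Approved — every class gave the required vote.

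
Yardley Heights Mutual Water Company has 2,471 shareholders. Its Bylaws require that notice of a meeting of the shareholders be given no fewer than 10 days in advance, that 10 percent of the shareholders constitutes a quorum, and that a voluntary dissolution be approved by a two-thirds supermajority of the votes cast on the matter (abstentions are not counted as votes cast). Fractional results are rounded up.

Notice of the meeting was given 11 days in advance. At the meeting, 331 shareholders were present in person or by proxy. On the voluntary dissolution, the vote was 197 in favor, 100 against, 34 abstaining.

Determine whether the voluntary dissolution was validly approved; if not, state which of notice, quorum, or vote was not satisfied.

Invalid — vote requirement not satisfied.

Notice: 11 days given; 10 required. Satisfied.
Quorum: 10% of 2,471 = 247.10, rounded up to 248; 331 present. Satisfied.
Vote: requires two-thirds of the votes cast (331 − 34 abstaining = 297); 2/3 of 297 = 198, so 198 needed; 197 in favor. Not satisfied.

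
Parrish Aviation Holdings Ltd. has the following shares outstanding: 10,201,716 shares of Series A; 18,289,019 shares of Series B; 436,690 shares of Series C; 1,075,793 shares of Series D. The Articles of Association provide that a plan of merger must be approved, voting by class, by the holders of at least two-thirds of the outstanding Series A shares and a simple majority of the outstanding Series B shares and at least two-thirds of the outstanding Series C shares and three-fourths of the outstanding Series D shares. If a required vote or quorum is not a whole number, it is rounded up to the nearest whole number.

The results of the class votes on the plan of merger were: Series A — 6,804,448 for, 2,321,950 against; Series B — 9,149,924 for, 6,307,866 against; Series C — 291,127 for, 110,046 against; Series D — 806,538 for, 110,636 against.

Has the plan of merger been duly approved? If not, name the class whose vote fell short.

Series A: 2/3 of 10201716 = 6801144; 6,801,144 required, 6,804,448 in favor — approved.
Series B: a majority of 18289019 is 9144510; 9,144,510 required, 9,149,924 in favor — approved.
Series C: 2/3 of 436690 = 291126.67, rounded up to 291127; 291,127 required, 291,127 in favor — approved.
Series D: 3/4 of 1075793 = 806844.75, rounded up to 806845; 806,845 required, 806,538 in favor — not approved.

Not approved — the Series D shares did not give the required vote.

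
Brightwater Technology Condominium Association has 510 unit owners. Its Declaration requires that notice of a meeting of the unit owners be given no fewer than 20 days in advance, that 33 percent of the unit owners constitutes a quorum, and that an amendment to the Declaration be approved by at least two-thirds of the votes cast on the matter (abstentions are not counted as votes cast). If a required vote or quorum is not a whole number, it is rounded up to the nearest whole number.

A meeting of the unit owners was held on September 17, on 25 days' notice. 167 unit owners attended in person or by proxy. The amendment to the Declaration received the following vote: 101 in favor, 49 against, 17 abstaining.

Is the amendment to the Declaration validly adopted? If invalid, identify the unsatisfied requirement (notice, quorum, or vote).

Notice: 25 days given; 20 required. Satisfied.
Quorum: 33% of 510 = 168.30, rounded up to 169; 167 present. Not satisfied.
Vote: requires two-thirds of the votes cast (167 − 17 abstaining = 150); 2/3 of 150 = 100, so 100 needed; 101 in favor. Satisfied.

Invalid — quorum requirement not satisfied.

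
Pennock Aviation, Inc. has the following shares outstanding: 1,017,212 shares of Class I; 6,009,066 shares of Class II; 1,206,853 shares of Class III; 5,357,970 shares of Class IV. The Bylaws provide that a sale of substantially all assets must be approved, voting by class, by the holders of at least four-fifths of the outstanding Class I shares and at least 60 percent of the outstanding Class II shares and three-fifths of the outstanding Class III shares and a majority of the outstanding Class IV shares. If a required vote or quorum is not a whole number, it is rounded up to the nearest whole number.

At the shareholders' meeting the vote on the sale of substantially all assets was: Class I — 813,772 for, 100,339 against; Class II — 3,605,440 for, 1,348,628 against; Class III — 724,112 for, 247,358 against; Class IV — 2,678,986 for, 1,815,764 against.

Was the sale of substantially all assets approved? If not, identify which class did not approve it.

Class I: 4/5 of 1017212 = 813769.60, rounded up to 813770; 813,770 required, 813,772 in favor — approved.
Class II: 3/5 of 6009066 = 3605439.60, rounded up to 3605440; 3,605,440 required, 3,605,440 in favor — approved.
Class III: 3/5 of 1206853 = 724111.80, rounded up to 724112; 724,112 required, 724,112 in favor — approved.
Class IV: a majority of 5357970 is 2678986; 2,678,986 required, 2,678,986 in favor — approved.

Approved — every class gave the required vote.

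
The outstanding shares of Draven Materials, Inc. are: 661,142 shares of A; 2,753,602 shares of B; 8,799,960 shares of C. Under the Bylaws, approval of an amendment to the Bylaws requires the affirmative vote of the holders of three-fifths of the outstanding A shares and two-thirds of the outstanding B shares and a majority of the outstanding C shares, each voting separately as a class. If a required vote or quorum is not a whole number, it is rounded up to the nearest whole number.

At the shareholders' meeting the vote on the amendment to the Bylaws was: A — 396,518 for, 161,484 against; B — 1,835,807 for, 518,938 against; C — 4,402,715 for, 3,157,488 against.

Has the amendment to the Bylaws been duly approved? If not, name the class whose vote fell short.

Not approved — the A shares did not give the required vote.

A: 3/5 of 661142 = 396685.20, rounded up to 396686; 396,686 required, 396,518 in favor — not approved.
B: 2/3 of 2753602 = 1835734.67, rounded up to 1835735; 1,835,735 required, 1,835,807 in favor — approved.
C: a majority of 8799960 is 4399981; 4,399,981 required, 4,402,715 in favor — approved.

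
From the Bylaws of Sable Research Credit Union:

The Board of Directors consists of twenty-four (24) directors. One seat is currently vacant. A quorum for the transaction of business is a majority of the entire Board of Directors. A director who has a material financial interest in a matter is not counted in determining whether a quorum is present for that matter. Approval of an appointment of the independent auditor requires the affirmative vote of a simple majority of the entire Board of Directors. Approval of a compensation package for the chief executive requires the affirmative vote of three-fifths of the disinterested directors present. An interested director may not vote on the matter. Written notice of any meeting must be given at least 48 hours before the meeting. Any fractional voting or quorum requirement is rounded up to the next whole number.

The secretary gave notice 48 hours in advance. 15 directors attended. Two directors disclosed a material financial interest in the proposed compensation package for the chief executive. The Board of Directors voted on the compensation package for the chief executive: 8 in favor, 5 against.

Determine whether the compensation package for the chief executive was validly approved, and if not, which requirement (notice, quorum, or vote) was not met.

Notice: 48 hours given; 48 required (48 ≥ 48). Satisfied.
Quorum: 15 present, but the 2 interested directors do not count, leaving 13. Quorum is 13. Satisfied.
Vote: the compensation package for the chief executive requires three-fifths of the disinterested directors present (15 − 2 = 13). 3/5 of 13 = 7.80, rounded up to 8, so 8 affirmative votes are needed; 8 voted in favor. Satisfied.

Valid — all requirements satisfied.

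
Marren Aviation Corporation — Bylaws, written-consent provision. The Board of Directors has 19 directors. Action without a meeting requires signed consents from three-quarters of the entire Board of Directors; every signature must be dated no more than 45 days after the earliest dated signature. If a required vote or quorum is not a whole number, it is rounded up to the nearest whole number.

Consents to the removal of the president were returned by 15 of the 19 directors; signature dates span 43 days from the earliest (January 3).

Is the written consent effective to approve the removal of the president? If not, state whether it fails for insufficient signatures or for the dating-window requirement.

Effective — both the signature and dating-window requirements are satisfied.

Signatures required: three-quarters of 19 — 3/4 of 19 = 14.25, rounded up to 15, so 15 needed; 15 signed. Sufficient.
Dating window: the latest signature is 43 days after the earliest; the limit is 45 days. Within the window.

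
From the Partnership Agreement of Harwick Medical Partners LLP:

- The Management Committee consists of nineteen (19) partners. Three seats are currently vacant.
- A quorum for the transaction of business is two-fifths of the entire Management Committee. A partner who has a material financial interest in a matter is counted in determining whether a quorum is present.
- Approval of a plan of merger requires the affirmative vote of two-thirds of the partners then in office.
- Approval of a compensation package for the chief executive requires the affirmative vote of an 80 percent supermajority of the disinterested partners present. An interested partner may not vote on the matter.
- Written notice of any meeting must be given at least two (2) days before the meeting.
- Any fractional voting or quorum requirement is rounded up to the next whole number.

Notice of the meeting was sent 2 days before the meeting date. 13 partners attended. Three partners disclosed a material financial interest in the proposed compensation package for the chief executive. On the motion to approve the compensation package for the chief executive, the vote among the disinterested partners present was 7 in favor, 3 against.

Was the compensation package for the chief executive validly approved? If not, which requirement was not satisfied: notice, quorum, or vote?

Invalid — vote requirement not satisfied.

Notice: 2 days given; 2 required (2 ≥ 2). Satisfied.
Quorum: 13 present (interested partners count toward quorum); quorum is 8. Satisfied.
Vote: the compensation package for the chief executive requires four-fifths of the disinterested partners present (13 − 3 = 10). 4/5 of 10 = 8, so 8 affirmative votes are needed; 7 voted in favor. Not satisfied.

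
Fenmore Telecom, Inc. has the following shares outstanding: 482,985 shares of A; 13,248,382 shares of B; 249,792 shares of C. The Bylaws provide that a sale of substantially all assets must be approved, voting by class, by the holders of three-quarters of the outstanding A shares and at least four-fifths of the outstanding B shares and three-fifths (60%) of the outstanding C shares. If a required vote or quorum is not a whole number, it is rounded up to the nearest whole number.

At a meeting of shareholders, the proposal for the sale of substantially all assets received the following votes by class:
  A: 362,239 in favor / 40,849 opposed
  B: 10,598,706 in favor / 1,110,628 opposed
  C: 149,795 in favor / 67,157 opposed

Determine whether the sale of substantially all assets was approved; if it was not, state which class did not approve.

A: 3/4 of 482985 = 362238.75, rounded up to 362239; 362,239 required, 362,239 in favor — approved.
B: 4/5 of 13248382 = 10598705.60, rounded up to 10598706; 10,598,706 required, 10,598,706 in favor — approved.
C: 3/5 of 249792 = 149875.20, rounded up to 149876; 149,876 required, 149,795 in favor — not approved.

Not approved — the C shares did not give the required vote.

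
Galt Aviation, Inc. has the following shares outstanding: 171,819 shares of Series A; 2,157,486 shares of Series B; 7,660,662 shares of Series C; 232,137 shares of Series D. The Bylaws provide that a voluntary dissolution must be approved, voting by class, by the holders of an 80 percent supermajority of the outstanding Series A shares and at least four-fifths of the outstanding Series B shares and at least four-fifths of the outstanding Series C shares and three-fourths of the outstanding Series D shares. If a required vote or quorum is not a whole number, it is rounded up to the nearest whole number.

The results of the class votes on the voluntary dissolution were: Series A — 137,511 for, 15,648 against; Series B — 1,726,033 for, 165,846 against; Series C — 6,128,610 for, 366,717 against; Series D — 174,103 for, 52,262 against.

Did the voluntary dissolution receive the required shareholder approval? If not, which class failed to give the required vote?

Series A: 4/5 of 171819 = 137455.20, rounded up to 137456; 137,456 required, 137,511 in favor — approved.
Series B: 4/5 of 2157486 = 1725988.80, rounded up to 1725989; 1,725,989 required, 1,726,033 in favor — approved.
Series C: 4/5 of 7660662 = 6128529.60, rounded up to 6128530; 6,128,530 required, 6,128,610 in favor — approved.
Series D: 3/4 of 232137 = 174102.75, rounded up to 174103; 174,103 required, 174,103 in favor — approved.

Approved — every class gave the required vote.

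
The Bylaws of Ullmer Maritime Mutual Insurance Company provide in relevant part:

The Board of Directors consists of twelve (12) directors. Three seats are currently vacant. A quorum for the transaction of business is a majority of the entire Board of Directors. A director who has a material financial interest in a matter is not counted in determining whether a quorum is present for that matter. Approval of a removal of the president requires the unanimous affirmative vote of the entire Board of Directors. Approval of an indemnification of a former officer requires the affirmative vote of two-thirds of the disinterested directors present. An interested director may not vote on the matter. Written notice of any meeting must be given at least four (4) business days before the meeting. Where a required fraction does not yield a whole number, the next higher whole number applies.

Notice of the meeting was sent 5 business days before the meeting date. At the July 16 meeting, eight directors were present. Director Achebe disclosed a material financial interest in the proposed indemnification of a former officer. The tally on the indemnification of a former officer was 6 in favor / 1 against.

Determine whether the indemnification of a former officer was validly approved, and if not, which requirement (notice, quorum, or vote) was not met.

Notice: 5 business days given; 4 required (5 ≥ 4). Satisfied.
Quorum: 8 present, but the 1 interested director does not count, leaving 7. Quorum is 7. Satisfied.
Vote: the indemnification of a former officer requires two-thirds of the disinterested directors present (8 − 1 = 7). 2/3 of 7 = 4.67, rounded up to 5, so 5 affirmative votes are needed; 6 voted in favor. Satisfied.

Valid — all requirements satisfied.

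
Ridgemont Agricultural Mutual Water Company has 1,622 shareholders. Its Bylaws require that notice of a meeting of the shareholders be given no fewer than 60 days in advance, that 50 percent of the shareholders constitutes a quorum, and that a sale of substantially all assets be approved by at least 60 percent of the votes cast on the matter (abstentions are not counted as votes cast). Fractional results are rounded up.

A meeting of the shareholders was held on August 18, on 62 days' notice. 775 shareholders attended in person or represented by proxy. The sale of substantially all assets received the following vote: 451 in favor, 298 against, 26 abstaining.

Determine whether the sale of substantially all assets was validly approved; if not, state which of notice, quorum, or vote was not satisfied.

Notice: 62 days given; 60 required. Satisfied.
Quorum: 50% of 1,622 = 811; 775 present. Not satisfied.
Vote: requires three-fifths of the votes cast (775 − 26 abstaining = 749); 3/5 of 749 = 449.40, rounded up to 450, so 450 needed; 451 in favor. Satisfied.

Invalid — quorum requirement not satisfied.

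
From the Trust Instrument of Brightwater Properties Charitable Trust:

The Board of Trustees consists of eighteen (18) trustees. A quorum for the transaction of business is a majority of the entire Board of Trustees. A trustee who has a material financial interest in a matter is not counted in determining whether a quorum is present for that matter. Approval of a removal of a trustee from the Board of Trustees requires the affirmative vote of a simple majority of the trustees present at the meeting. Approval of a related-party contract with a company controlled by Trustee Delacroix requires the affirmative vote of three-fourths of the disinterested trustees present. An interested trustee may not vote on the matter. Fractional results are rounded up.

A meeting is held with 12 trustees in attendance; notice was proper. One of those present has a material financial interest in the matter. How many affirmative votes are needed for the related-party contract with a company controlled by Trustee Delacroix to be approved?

9

The related-party contract with a company controlled by Trustee Delacroix requires three-fourths of the disinterested trustees present (12 − 1 = 11).
3/4 of 11 = 8.25, rounded up to 9.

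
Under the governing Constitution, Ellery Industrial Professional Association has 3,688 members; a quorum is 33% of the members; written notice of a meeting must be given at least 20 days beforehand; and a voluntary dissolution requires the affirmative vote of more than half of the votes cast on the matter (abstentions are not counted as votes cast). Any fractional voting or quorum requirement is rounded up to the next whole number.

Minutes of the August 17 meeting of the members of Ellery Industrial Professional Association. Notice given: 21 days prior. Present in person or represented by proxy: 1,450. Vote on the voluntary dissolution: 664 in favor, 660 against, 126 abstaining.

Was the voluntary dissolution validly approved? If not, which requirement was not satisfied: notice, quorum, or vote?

Valid — all requirements satisfied.

Notice: 21 days given; 20 required. Satisfied.
Quorum: 33% of 3,688 = 1,217.04, rounded up to 1,218; 1,450 present. Satisfied.
Vote: requires a majority of the votes cast (1,450 − 126 abstaining = 1,324); a majority of 1324 is 663, so 663 needed; 664 in favor. Satisfied.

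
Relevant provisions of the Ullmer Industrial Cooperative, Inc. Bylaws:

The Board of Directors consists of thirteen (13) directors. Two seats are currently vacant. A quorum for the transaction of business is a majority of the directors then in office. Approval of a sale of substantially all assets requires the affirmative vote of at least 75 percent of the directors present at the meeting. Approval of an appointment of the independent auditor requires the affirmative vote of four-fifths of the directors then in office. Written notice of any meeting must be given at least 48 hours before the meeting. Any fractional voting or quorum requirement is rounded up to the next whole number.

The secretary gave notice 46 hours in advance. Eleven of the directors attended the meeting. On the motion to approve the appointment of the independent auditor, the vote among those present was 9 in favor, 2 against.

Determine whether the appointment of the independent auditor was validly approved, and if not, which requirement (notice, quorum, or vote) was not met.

Notice: 46 hours given; 48 required (46 < 48). Not satisfied.
Quorum: 11 present; quorum is 6. Satisfied.
Vote: the appointment of the independent auditor requires four-fifths of the directors then in office (11). 4/5 of 11 = 8.80, rounded up to 9, so 9 affirmative votes are needed; 9 voted in favor. Satisfied.

Invalid — notice requirement not satisfied.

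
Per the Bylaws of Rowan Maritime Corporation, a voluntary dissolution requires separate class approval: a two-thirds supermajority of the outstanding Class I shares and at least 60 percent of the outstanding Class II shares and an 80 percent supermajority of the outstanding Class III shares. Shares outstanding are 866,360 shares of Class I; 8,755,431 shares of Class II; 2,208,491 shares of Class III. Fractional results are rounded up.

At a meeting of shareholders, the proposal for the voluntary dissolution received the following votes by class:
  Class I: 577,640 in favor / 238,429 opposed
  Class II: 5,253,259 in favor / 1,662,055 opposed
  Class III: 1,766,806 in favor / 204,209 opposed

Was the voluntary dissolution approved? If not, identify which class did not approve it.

Approved — every class gave the required vote.

Class I: 2/3 of 866360 = 577573.33, rounded up to 577574; 577,574 required, 577,640 in favor — approved.
Class II: 3/5 of 8755431 = 5253258.60, rounded up to 5253259; 5,253,259 required, 5,253,259 in favor — approved.
Class III: 4/5 of 2208491 = 1766792.80, rounded up to 1766793; 1,766,793 required, 1,766,806 in favor — approved.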